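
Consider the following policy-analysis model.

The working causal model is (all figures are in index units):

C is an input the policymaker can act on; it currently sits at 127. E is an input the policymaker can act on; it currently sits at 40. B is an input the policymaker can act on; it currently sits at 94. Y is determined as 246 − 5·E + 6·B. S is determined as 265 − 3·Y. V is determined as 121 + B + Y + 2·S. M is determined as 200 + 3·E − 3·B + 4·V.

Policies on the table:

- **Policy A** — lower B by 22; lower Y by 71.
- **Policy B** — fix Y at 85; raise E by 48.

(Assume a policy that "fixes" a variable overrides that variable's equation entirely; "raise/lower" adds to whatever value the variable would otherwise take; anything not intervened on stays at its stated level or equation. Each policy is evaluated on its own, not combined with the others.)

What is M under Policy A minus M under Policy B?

-6606

Policy A (B − 22, Y − 71):
  E = 40
  B = 94 − 22 = 72
  Y = 246 − 5·40 + 6·72 (−71 from intervention) = 407
  S = 265 − 3·407 = -956
  V = 121 + 72 + 407 + 2·(-956) = -1312
  M = 200 + 3·40 − 3·72 + 4·(-1312) = -5144
Policy B (Y := 85, E + 48):
  E = 40 + 48 = 88
  B = 94
  Y = 85
  S = 265 − 3·85 = 10
  V = 121 + 94 + 85 + 2·10 = 320
  M = 200 + 3·88 − 3·94 + 4·320 = 1462
M: -5144 − 1462 = -6606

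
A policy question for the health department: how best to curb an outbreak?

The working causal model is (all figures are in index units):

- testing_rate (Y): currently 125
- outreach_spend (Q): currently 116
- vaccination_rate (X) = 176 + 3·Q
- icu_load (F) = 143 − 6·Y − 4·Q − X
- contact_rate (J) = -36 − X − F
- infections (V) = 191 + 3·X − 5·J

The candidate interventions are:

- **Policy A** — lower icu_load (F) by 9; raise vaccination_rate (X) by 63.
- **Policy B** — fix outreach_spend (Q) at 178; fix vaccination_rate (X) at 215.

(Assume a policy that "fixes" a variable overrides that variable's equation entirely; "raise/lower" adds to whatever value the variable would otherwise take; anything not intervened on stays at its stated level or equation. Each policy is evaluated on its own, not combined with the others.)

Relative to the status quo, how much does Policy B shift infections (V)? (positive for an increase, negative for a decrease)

Baseline:
  Y = 125
  Q = 116
  X = 176 + 3·116 = 524
  F = 143 − 6·125 − 4·116 − 524 = -1595
  J = -36 − 524 − (-1595) = 1035
  V = 191 + 3·524 − 5·1035 = -3412
Policy B (Q := 178, X := 215):
  Y = 125
  Q = 178
  X = 215
  F = 143 − 6·125 − 4·178 − 215 = -1534
  J = -36 − 215 − (-1534) = 1283
  V = 191 + 3·215 − 5·1283 = -5579
Change in V: -5579 − (-3412) = -2167

-2167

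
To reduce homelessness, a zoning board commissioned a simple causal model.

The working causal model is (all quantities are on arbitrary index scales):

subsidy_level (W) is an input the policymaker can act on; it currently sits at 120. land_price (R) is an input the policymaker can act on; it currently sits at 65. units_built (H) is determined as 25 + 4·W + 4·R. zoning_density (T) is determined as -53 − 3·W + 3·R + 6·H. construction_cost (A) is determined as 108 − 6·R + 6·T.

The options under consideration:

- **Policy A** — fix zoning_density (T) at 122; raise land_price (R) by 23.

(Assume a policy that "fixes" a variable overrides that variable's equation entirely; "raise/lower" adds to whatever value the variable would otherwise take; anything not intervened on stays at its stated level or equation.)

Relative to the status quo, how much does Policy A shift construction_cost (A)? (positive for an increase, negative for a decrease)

Baseline:
  W = 120
  R = 65
  H = 25 + 4·120 + 4·65 = 765
  T = -53 − 3·120 + 3·65 + 6·765 = 4372
  A = 108 − 6·65 + 6·4372 = 25950
Policy A (T := 122, R + 23):
  W = 120
  R = 65 + 23 = 88
  H = 25 + 4·120 + 4·88 = 857
  T = 122
  A = 108 − 6·88 + 6·122 = 312
Change in A: 312 − 25950 = -25638

-25638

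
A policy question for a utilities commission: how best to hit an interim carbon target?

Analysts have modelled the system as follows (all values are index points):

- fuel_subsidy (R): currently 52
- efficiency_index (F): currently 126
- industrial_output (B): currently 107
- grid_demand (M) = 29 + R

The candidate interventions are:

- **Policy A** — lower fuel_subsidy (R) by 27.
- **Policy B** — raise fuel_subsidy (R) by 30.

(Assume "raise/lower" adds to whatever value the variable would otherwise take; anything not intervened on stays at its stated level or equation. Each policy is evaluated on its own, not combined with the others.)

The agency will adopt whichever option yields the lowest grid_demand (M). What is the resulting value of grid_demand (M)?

54

Policy A (R − 27):
  R = 52 − 27 = 25
  M = 29 + 25 = 54
Policy B (R + 30):
  R = 52 + 30 = 82
  M = 29 + 82 = 111
Comparing — Policy A: M=54, Policy B: M=111. Lowest is 54 (Policy A).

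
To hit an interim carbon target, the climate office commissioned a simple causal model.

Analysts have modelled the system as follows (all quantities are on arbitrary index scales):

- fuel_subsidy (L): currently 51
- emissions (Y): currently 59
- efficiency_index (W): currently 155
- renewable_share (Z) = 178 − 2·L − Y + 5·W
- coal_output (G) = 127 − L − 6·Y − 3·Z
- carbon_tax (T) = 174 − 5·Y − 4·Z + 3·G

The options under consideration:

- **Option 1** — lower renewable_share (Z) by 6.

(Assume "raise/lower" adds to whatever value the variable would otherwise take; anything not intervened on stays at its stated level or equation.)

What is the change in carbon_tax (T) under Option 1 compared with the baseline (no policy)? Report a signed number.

Baseline:
  L = 51
  Y = 59
  W = 155
  Z = 178 − 2·51 − 59 + 5·155 = 792
  G = 127 − 51 − 6·59 − 3·792 = -2654
  T = 174 − 5·59 − 4·792 + 3·(-2654) = -11251
Option 1 (Z − 6):
  L = 51
  Y = 59
  W = 155
  Z = 178 − 2·51 − 59 + 5·155 (−6 from intervention) = 786
  G = 127 − 51 − 6·59 − 3·786 = -2636
  T = 174 − 5·59 − 4·786 + 3·(-2636) = -11173
Change in T: -11173 − (-11251) = 78

78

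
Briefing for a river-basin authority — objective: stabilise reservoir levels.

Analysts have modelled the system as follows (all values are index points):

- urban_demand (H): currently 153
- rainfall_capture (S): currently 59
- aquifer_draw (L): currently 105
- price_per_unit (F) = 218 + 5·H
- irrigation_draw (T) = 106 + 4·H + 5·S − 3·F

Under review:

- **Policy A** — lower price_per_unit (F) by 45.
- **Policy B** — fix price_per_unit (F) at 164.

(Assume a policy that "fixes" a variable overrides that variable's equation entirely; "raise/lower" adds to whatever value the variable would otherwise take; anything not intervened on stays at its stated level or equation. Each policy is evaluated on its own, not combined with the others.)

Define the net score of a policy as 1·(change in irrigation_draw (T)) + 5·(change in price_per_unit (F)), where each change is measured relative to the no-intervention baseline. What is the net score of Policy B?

Baseline:
  H = 153
  S = 59
  F = 218 + 5·153 = 983
  T = 106 + 4·153 + 5·59 − 3·983 = -1936
Policy B (F := 164):
  H = 153
  S = 59
  F = 164
  T = 106 + 4·153 + 5·59 − 3·164 = 521
ΔT = 521 − (-1936) = 2457; ΔF = 164 − 983 = -819
Score = 1·2457 + 5·(-819) = -1638

-1638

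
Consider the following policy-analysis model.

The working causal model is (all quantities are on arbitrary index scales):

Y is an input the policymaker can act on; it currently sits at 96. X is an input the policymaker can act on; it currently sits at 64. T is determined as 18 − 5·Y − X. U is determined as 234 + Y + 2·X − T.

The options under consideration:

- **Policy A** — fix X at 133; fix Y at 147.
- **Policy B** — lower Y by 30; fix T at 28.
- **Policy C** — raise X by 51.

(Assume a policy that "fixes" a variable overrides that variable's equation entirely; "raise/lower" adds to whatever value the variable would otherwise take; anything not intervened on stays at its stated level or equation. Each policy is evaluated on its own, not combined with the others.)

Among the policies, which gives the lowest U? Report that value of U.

Policy A (X := 133, Y := 147):
  Y = 147
  X = 133
  T = 18 − 5·147 − 133 = -850
  U = 234 + 147 + 2·133 − (-850) = 1497
Policy B (Y − 30, T := 28):
  Y = 96 − 30 = 66
  X = 64
  T = 28
  U = 234 + 66 + 2·64 − 28 = 400
Policy C (X + 51):
  Y = 96
  X = 64 + 51 = 115
  T = 18 − 5·96 − 115 = -577
  U = 234 + 96 + 2·115 − (-577) = 1137
Comparing — Policy A: U=1497, Policy B: U=400, Policy C: U=1137. Lowest is 400 (Policy B).

400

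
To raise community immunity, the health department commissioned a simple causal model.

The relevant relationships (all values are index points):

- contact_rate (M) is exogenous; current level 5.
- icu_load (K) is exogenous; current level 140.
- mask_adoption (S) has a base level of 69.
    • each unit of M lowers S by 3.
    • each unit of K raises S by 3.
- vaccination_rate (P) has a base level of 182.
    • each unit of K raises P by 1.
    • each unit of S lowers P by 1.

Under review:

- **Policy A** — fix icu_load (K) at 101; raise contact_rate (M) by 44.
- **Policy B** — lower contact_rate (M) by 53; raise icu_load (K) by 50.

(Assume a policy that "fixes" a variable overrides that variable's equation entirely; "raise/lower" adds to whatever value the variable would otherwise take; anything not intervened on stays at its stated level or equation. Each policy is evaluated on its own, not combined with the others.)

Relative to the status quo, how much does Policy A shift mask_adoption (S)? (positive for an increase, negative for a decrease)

-249

Baseline:
  M = 5
  K = 140
  S = 69 − 3·5 + 3·140 = 474
Policy A (K := 101, M + 44):
  M = 5 + 44 = 49
  K = 101
  S = 69 − 3·49 + 3·101 = 225
Change in S: 225 − 474 = -249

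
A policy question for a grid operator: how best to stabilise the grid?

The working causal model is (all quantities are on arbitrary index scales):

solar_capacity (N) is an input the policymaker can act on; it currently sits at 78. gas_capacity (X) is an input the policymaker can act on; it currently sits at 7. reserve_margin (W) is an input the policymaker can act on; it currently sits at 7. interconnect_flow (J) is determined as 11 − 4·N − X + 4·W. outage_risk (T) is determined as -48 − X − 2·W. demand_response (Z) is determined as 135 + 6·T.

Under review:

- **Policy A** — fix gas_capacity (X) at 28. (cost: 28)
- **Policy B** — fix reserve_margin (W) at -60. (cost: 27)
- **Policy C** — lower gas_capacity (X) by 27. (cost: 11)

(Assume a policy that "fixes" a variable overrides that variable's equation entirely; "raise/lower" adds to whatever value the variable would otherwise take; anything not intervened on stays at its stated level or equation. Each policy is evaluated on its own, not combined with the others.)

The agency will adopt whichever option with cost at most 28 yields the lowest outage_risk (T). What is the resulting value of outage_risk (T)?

-90

Policy A (X := 28):
  X = 28
  W = 7
  T = -48 − 28 − 2·7 = -90
Policy B (W := -60):
  X = 7
  W = -60
  T = -48 − 7 − 2·(-60) = 65
Policy C (X − 27):
  X = 7 − 27 = -20
  W = 7
  T = -48 − (-20) − 2·7 = -42
Comparing — Policy A: T=-90, Policy B: T=65, Policy C: T=-42. Lowest is -90 (Policy A).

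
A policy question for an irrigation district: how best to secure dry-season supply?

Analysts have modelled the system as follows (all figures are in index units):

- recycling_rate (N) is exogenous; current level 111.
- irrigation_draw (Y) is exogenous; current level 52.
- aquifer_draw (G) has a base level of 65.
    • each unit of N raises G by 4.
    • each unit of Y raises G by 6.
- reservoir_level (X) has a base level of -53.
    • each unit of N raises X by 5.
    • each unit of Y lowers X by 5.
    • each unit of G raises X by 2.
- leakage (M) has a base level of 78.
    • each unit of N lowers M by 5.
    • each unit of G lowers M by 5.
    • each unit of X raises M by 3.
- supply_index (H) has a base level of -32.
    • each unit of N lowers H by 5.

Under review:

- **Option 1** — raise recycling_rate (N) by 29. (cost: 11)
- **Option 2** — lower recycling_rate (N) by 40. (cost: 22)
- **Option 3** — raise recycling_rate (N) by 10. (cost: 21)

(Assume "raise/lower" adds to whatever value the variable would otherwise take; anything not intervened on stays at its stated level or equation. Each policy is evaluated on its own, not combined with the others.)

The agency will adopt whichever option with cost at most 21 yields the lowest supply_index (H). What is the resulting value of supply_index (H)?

-732

Option 1 (N + 29):
  N = 111 + 29 = 140
  H = -32 − 5·140 = -732
Option 3 (N + 10):
  N = 111 + 10 = 121
  H = -32 − 5·121 = -637
Comparing — Option 1: H=-732, Option 3: H=-637. Lowest is -732 (Option 1).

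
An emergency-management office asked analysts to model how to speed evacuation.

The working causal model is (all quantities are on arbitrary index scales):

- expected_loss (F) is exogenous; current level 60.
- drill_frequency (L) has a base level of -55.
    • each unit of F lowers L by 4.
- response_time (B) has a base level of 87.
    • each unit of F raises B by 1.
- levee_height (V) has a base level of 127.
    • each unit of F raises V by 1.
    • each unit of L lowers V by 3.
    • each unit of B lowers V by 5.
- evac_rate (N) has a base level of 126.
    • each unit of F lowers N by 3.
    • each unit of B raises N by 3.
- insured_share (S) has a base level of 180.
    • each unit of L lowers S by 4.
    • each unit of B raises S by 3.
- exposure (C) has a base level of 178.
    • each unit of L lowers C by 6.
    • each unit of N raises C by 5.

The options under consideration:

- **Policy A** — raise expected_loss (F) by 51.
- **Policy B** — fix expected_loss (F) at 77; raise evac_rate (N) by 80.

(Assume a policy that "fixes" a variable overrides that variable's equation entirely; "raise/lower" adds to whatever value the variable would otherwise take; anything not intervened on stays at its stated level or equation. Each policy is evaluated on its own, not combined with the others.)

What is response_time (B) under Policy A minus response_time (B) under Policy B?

34

Policy A (F + 51):
  F = 60 + 51 = 111
  B = 87 + 111 = 198
Policy B (F := 77, N + 80):
  F = 77
  B = 87 + 77 = 164
B: 198 − 164 = 34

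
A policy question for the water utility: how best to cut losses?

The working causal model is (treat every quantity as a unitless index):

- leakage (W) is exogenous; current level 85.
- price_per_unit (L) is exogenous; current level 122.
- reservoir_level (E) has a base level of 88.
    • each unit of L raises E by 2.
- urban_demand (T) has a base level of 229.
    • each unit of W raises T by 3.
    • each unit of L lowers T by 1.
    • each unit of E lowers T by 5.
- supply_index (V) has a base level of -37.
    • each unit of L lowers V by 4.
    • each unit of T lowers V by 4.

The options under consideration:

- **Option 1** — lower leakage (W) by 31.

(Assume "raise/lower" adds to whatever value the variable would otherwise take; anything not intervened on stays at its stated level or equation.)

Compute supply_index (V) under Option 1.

5039

Option 1 (W − 31):
  W = 85 − 31 = 54
  L = 122
  E = 88 + 2·122 = 332
  T = 229 + 3·54 − 122 − 5·332 = -1391
  V = -37 − 4·122 − 4·(-1391) = 5039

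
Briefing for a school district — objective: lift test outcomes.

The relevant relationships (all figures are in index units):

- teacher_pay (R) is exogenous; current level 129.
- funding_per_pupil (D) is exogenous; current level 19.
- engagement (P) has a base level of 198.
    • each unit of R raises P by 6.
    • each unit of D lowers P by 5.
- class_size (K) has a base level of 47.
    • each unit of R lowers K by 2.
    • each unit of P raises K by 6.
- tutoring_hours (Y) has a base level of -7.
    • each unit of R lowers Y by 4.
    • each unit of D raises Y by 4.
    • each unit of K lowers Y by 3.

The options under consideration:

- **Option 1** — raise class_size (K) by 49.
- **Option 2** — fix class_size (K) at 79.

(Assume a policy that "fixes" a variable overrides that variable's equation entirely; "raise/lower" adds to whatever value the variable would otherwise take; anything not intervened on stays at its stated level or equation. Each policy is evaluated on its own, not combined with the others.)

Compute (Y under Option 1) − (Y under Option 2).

-15063

Option 1 (K + 49):
  R = 129
  D = 19
  P = 198 + 6·129 − 5·19 = 877
  K = 47 − 2·129 + 6·877 (+49 from intervention) = 5100
  Y = -7 − 4·129 + 4·19 − 3·5100 = -15747
Option 2 (K := 79):
  R = 129
  D = 19
  P = 198 + 6·129 − 5·19 = 877
  K = 79
  Y = -7 − 4·129 + 4·19 − 3·79 = -684
Y: -15747 − (-684) = -15063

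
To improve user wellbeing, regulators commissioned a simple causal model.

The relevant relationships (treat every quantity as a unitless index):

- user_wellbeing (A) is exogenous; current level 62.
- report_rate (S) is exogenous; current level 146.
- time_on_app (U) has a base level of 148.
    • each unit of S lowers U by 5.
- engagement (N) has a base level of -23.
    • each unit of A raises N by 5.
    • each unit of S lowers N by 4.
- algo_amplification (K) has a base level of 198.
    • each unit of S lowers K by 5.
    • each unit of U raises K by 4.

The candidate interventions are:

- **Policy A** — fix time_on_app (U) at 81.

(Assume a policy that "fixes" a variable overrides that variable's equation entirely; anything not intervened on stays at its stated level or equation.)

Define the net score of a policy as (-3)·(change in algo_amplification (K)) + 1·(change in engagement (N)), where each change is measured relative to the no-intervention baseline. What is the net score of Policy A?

Baseline:
  A = 62
  S = 146
  U = 148 − 5·146 = -582
  N = -23 + 5·62 − 4·146 = -297
  K = 198 − 5·146 + 4·(-582) = -2860
Policy A (U := 81):
  A = 62
  S = 146
  U = 81
  N = -23 + 5·62 − 4·146 = -297
  K = 198 − 5·146 + 4·81 = -208
ΔK = -208 − (-2860) = 2652; ΔN = -297 − (-297) = 0
Score = (-3)·2652 + 1·0 = -7956

-7956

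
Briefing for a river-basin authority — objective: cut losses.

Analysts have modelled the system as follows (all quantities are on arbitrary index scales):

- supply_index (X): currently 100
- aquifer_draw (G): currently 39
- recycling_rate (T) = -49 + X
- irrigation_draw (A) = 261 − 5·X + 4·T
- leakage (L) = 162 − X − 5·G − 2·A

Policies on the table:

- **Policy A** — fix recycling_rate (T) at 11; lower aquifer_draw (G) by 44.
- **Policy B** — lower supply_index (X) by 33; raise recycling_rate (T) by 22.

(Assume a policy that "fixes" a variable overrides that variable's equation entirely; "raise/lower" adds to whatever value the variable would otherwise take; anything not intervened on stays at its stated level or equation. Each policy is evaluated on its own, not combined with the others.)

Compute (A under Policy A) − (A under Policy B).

-281

Policy A (T := 11, G − 44):
  X = 100
  T = 11
  A = 261 − 5·100 + 4·11 = -195
Policy B (X − 33, T + 22):
  X = 100 − 33 = 67
  T = -49 + 67 (+22 from intervention) = 40
  A = 261 − 5·67 + 4·40 = 86
A: -195 − 86 = -281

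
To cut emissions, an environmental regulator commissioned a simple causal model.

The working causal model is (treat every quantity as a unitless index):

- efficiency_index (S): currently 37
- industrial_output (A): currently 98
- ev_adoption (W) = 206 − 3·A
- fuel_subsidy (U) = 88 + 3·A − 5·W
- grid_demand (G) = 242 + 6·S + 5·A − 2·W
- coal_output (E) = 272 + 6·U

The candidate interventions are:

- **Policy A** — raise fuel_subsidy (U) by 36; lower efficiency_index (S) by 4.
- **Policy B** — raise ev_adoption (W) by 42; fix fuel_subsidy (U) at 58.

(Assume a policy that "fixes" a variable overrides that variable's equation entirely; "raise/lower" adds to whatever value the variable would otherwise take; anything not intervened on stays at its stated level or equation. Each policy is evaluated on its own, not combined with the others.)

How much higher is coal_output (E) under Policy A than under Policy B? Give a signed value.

Policy A (U + 36, S − 4):
  A = 98
  W = 206 − 3·98 = -88
  U = 88 + 3·98 − 5·(-88) (+36 from intervention) = 858
  E = 272 + 6·858 = 5420
Policy B (W + 42, U := 58):
  A = 98
  W = 206 − 3·98 (+42 from intervention) = -46
  U = 58
  E = 272 + 6·58 = 620
E: 5420 − 620 = 4800

4800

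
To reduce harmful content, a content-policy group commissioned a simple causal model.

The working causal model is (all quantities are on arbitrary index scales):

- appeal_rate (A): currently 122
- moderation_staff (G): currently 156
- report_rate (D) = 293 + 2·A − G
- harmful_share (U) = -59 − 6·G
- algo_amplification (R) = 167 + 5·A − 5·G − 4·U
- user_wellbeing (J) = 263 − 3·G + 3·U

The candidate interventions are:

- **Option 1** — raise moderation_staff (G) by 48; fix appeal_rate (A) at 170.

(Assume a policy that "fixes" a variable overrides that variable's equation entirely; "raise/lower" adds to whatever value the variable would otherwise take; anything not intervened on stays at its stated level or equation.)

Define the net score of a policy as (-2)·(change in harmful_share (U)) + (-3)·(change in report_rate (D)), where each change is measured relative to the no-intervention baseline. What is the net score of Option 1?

Baseline:
  A = 122
  G = 156
  D = 293 + 2·122 − 156 = 381
  U = -59 − 6·156 = -995
Option 1 (G + 48, A := 170):
  A = 170
  G = 156 + 48 = 204
  D = 293 + 2·170 − 204 = 429
  U = -59 − 6·204 = -1283
ΔU = -1283 − (-995) = -288; ΔD = 429 − 381 = 48
Score = (-2)·(-288) + (-3)·48 = 432

432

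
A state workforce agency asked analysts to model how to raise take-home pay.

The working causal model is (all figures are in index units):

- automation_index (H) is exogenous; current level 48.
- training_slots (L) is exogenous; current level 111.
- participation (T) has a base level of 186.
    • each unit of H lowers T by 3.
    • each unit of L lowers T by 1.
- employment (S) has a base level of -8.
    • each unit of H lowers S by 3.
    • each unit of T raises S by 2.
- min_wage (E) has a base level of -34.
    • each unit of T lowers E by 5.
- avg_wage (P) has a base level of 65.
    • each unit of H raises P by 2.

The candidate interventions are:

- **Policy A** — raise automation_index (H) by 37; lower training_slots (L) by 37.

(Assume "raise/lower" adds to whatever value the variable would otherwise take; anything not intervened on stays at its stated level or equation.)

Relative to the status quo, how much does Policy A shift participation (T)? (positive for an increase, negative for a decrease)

Baseline:
  H = 48
  L = 111
  T = 186 − 3·48 − 111 = -69
Policy A (H + 37, L − 37):
  H = 48 + 37 = 85
  L = 111 − 37 = 74
  T = 186 − 3·85 − 74 = -143
Change in T: -143 − (-69) = -74

-74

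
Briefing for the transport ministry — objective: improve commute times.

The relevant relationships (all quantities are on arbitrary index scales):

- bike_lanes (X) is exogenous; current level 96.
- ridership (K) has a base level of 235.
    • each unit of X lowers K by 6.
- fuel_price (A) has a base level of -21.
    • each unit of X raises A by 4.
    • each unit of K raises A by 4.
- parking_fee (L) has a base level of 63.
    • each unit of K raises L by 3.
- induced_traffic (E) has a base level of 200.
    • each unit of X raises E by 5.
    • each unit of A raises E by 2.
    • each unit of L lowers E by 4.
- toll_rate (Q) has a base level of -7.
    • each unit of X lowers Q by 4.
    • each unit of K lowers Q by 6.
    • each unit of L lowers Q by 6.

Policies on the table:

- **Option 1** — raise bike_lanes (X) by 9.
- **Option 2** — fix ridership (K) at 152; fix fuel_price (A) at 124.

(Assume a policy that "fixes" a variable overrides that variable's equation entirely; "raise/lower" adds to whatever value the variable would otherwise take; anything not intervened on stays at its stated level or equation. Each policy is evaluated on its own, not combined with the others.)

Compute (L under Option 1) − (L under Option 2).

Option 1 (X + 9):
  X = 96 + 9 = 105
  K = 235 − 6·105 = -395
  L = 63 + 3·(-395) = -1122
Option 2 (K := 152, A := 124):
  X = 96
  K = 152
  L = 63 + 3·152 = 519
L: -1122 − 519 = -1641

-1641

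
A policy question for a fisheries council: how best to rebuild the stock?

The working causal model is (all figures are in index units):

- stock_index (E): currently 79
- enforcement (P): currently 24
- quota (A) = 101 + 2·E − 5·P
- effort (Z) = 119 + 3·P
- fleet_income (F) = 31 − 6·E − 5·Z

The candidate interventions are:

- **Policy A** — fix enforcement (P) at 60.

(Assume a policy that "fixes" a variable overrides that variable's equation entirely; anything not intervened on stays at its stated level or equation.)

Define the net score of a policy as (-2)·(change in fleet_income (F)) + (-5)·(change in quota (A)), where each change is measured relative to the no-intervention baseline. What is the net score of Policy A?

1980

Baseline:
  E = 79
  P = 24
  A = 101 + 2·79 − 5·24 = 139
  Z = 119 + 3·24 = 191
  F = 31 − 6·79 − 5·191 = -1398
Policy A (P := 60):
  E = 79
  P = 60
  A = 101 + 2·79 − 5·60 = -41
  Z = 119 + 3·60 = 299
  F = 31 − 6·79 − 5·299 = -1938
ΔF = -1938 − (-1398) = -540; ΔA = -41 − 139 = -180
Score = (-2)·(-540) + (-5)·(-180) = 1980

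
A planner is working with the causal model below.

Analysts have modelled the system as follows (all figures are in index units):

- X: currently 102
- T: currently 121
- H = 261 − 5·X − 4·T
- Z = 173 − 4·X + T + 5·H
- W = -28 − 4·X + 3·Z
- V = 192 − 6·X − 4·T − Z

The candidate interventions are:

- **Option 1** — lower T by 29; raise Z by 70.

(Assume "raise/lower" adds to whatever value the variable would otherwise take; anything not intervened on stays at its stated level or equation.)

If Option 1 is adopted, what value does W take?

Option 1 (T − 29, Z + 70):
  X = 102
  T = 121 − 29 = 92
  H = 261 − 5·102 − 4·92 = -617
  Z = 173 − 4·102 + 92 + 5·(-617) (+70 from intervention) = -3158
  W = -28 − 4·102 + 3·(-3158) = -9910

-9910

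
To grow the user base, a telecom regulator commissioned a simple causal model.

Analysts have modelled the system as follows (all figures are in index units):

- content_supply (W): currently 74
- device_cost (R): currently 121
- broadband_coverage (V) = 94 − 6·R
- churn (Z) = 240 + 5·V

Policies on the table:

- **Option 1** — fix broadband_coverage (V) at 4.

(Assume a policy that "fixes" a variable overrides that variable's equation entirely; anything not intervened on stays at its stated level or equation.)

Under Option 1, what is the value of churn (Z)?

Option 1 (V := 4):
  R = 121
  V = 4
  Z = 240 + 5·4 = 260

260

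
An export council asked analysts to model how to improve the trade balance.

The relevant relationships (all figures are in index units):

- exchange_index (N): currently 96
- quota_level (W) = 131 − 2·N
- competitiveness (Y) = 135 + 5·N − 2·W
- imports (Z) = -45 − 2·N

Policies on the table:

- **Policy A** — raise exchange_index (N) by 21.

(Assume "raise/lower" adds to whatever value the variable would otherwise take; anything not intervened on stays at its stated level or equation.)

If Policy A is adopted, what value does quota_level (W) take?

-103

Policy A (N + 21):
  N = 96 + 21 = 117
  W = 131 − 2·117 = -103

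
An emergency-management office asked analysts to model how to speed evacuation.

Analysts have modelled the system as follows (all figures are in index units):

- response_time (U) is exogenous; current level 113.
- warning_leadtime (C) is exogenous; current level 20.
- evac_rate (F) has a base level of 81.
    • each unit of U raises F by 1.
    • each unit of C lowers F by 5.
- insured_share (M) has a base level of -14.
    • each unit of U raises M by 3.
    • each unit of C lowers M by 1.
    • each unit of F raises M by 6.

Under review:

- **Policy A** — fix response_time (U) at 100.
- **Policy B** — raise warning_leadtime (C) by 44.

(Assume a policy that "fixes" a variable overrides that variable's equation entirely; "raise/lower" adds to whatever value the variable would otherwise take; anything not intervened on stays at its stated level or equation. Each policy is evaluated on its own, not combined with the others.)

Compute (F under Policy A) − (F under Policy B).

Policy A (U := 100):
  U = 100
  C = 20
  F = 81 + 100 − 5·20 = 81
Policy B (C + 44):
  U = 113
  C = 20 + 44 = 64
  F = 81 + 113 − 5·64 = -126
F: 81 − (-126) = 207

207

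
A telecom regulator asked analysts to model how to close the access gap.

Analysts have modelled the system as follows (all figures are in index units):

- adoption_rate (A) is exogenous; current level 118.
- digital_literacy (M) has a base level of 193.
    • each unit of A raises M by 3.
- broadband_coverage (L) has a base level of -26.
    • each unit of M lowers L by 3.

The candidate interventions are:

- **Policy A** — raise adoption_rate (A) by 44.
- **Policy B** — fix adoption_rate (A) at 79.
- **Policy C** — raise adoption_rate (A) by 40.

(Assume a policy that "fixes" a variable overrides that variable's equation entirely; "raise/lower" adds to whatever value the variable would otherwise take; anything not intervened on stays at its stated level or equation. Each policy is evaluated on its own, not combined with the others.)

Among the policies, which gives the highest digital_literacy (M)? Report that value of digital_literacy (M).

Policy A (A + 44):
  A = 118 + 44 = 162
  M = 193 + 3·162 = 679
Policy B (A := 79):
  A = 79
  M = 193 + 3·79 = 430
Policy C (A + 40):
  A = 118 + 40 = 158
  M = 193 + 3·158 = 667
Comparing — Policy A: M=679, Policy B: M=430, Policy C: M=667. Highest is 679 (Policy A).

679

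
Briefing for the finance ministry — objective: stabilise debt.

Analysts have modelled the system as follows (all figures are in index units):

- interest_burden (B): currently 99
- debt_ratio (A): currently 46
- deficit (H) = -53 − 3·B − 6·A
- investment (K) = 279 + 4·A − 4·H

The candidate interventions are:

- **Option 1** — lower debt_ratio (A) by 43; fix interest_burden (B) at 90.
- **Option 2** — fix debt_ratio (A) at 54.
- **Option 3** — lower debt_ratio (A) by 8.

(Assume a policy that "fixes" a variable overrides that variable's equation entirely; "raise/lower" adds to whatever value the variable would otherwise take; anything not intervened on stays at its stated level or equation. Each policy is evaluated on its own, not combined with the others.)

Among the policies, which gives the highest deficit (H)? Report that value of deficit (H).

-341

Option 1 (A − 43, B := 90):
  B = 90
  A = 46 − 43 = 3
  H = -53 − 3·90 − 6·3 = -341
Option 2 (A := 54):
  B = 99
  A = 54
  H = -53 − 3·99 − 6·54 = -674
Option 3 (A − 8):
  B = 99
  A = 46 − 8 = 38
  H = -53 − 3·99 − 6·38 = -578
Comparing — Option 1: H=-341, Option 2: H=-674, Option 3: H=-578. Highest is -341 (Option 1).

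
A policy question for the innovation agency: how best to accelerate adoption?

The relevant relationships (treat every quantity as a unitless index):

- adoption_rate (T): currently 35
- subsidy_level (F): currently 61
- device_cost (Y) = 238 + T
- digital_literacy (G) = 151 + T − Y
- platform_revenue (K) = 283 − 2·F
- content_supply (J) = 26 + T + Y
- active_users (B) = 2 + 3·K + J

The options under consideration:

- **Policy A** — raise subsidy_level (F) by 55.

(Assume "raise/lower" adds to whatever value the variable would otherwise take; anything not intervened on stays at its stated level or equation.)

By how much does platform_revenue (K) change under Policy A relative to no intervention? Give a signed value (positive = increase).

-110

Baseline:
  F = 61
  K = 283 − 2·61 = 161
Policy A (F + 55):
  F = 61 + 55 = 116
  K = 283 − 2·116 = 51
Change in K: 51 − 161 = -110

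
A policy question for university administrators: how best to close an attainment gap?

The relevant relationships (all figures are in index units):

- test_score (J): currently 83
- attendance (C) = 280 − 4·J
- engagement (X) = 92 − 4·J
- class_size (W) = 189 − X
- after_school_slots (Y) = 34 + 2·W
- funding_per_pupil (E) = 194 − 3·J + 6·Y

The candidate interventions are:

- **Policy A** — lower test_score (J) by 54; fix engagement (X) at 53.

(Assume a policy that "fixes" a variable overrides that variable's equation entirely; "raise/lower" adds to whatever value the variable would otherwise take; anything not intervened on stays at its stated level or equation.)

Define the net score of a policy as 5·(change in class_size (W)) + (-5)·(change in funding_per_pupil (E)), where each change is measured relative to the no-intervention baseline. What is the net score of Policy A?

Baseline:
  J = 83
  X = 92 − 4·83 = -240
  W = 189 − (-240) = 429
  Y = 34 + 2·429 = 892
  E = 194 − 3·83 + 6·892 = 5297
Policy A (J − 54, X := 53):
  J = 83 − 54 = 29
  X = 53
  W = 189 − 53 = 136
  Y = 34 + 2·136 = 306
  E = 194 − 3·29 + 6·306 = 1943
ΔW = 136 − 429 = -293; ΔE = 1943 − 5297 = -3354
Score = 5·(-293) + (-5)·(-3354) = 15305

15305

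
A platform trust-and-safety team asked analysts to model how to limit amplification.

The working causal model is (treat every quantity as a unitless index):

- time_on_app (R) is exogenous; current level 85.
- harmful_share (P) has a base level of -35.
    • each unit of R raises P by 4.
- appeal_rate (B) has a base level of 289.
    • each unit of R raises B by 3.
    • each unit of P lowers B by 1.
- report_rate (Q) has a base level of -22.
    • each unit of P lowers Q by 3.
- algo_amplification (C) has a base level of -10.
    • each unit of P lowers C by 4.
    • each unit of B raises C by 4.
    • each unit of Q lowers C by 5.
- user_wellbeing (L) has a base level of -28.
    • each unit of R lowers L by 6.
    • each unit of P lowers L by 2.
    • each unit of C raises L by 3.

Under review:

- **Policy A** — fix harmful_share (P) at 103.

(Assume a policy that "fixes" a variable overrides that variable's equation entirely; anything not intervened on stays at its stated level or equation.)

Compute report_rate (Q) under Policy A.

Policy A (P := 103):
  R = 85
  P = 103
  Q = -22 − 3·103 = -331

-331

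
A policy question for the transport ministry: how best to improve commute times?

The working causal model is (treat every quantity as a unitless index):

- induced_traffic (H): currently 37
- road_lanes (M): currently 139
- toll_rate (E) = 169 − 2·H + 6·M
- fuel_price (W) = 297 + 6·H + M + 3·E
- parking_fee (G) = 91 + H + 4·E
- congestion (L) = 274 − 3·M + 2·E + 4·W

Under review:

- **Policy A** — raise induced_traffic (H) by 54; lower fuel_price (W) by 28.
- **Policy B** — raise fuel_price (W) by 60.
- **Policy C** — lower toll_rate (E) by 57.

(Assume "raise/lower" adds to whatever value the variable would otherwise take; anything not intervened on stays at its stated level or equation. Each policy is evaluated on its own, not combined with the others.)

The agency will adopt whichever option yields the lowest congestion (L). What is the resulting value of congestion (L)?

Policy A (H + 54, W − 28):
  H = 37 + 54 = 91
  M = 139
  E = 169 − 2·91 + 6·139 = 821
  W = 297 + 6·91 + 139 + 3·821 (−28 from intervention) = 3417
  L = 274 − 3·139 + 2·821 + 4·3417 = 15167
Policy B (W + 60):
  H = 37
  M = 139
  E = 169 − 2·37 + 6·139 = 929
  W = 297 + 6·37 + 139 + 3·929 (+60 from intervention) = 3505
  L = 274 − 3·139 + 2·929 + 4·3505 = 15735
Policy C (E − 57):
  H = 37
  M = 139
  E = 169 − 2·37 + 6·139 (−57 from intervention) = 872
  W = 297 + 6·37 + 139 + 3·872 = 3274
  L = 274 − 3·139 + 2·872 + 4·3274 = 14697
Comparing — Policy A: L=15167, Policy B: L=15735, Policy C: L=14697. Lowest is 14697 (Policy C).

14697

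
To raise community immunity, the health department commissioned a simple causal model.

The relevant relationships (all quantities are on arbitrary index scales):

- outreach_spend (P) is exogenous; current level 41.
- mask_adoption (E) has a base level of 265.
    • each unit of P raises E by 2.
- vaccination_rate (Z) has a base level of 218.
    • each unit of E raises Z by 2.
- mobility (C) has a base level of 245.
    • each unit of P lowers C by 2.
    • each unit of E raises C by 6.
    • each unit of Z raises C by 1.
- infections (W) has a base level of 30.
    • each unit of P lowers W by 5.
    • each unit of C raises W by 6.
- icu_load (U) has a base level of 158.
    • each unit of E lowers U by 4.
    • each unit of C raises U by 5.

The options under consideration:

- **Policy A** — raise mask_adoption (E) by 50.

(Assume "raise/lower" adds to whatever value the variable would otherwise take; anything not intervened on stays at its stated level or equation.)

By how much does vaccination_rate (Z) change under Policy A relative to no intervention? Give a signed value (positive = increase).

100

Baseline:
  P = 41
  E = 265 + 2·41 = 347
  Z = 218 + 2·347 = 912
Policy A (E + 50):
  P = 41
  E = 265 + 2·41 (+50 from intervention) = 397
  Z = 218 + 2·397 = 1012
Change in Z: 1012 − 912 = 100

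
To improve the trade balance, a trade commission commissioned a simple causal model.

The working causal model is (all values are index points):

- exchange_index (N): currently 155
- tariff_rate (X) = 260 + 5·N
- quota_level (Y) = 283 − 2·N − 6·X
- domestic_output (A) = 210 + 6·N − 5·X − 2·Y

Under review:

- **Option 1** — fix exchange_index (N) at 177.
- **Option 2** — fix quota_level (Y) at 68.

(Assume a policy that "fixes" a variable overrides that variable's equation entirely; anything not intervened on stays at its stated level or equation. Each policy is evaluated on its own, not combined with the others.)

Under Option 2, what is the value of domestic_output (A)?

Option 2 (Y := 68):
  N = 155
  X = 260 + 5·155 = 1035
  Y = 68
  A = 210 + 6·155 − 5·1035 − 2·68 = -4171

-4171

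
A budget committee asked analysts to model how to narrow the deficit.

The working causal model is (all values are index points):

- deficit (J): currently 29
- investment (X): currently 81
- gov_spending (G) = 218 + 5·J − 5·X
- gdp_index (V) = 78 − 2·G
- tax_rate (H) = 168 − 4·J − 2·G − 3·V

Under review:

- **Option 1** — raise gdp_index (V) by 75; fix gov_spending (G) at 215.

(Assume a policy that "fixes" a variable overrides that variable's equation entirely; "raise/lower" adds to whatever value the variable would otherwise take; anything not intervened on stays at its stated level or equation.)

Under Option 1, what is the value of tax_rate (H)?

Option 1 (V + 75, G := 215):
  J = 29
  X = 81
  G = 215
  V = 78 − 2·215 (+75 from intervention) = -277
  H = 168 − 4·29 − 2·215 − 3·(-277) = 453

453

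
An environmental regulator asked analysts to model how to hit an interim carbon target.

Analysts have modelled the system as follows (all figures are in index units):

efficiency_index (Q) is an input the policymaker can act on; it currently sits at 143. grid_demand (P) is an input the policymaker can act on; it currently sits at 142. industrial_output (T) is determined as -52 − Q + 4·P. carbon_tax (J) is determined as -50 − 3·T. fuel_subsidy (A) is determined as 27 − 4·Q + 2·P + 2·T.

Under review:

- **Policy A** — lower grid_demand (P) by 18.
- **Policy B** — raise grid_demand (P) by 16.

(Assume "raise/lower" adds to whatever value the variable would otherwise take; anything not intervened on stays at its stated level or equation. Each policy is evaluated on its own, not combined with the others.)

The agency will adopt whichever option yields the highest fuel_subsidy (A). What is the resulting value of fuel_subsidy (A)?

645

Policy A (P − 18):
  Q = 143
  P = 142 − 18 = 124
  T = -52 − 143 + 4·124 = 301
  A = 27 − 4·143 + 2·124 + 2·301 = 305
Policy B (P + 16):
  Q = 143
  P = 142 + 16 = 158
  T = -52 − 143 + 4·158 = 437
  A = 27 − 4·143 + 2·158 + 2·437 = 645
Comparing — Policy A: A=305, Policy B: A=645. Highest is 645 (Policy B).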